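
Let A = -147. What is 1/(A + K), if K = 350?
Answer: 1/203 ≈ 0.0049261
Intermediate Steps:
1/(A + K) = 1/(-147 + 350) = 1/203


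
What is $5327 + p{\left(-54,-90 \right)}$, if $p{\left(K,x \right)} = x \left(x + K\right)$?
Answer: $18287$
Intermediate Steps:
$p{\left(K,x \right)} = x \left(K + x\right)$
$5327 + p{\left(-54,-90 \right)} = 5327 - 90 \left(-54 - 90\right) = 5327 - -12960 = 5327 + 12960 = 18287$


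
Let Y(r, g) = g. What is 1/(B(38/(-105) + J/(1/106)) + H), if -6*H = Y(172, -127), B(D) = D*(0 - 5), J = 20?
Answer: -42/444235 ≈ -9.4545e-5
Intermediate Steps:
B(D) = -5*D (B(D) = D*(-5) = -5*D)
H = 127/6 (H = -1/6*(-127) = 127/6 ≈ 21.167)
1/(B(38/(-105) + J/(1/106)) + H) = 1/(-5*(38/(-105) + 20/(1/106)) + 127/6) = 1/(-5*(38*(-1/105) + 20/(1/106)) + 127/6) = 1/(-5*(-38/105 + 20*106) + 127/6) = 1/(-5*(-38/105 + 2120) + 127/6) = 1/(-5*222562/105 + 127/6) = 1/(-222562/21 + 127/6) = 1/(-444235/42) = -42/444235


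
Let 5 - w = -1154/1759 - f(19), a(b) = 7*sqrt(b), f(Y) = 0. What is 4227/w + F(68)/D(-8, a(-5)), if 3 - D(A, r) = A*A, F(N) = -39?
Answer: 453940884/606889 ≈ 747.98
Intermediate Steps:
D(A, r) = 3 - A**2 (D(A, r) = 3 - A*A = 3 - A**2)
w = 9949/1759 (w = 5 - (-1154/1759 - 1*0) = 5 - (-1154*1/1759 + 0) = 5 - (-1154/1759 + 0) = 5 - 1*(-1154/1759) = 5 + 1154/1759 = 9949/1759 ≈ 5.6561)
4227/w + F(68)/D(-8, a(-5)) = 4227/(9949/1759) - 39/(3 - 1*(-8)**2) = 4227*(1759/9949) - 39/(3 - 1*64) = 7435293/9949 - 39/(3 - 64) = 7435293/9949 - 39/(-61) = 7435293/9949 - 39*(-1/61) = 7435293/9949 + 39/61 = 453940884/606889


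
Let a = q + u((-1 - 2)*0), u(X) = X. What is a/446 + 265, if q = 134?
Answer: 59162/223 ≈ 265.30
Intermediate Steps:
a = 134 (a = 134 + (-1 - 2)*0 = 134 - 3*0 = 134 + 0 = 134)
a/446 + 265 = 134/446 + 265 = 134*(1/446) + 265 = 67/223 + 265 = 59162/223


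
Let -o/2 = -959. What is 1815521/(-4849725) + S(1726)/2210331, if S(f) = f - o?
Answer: -1337944498217/3573165836325 ≈ -0.37444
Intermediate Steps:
o = 1918 (o = -2*(-959) = 1918)
S(f) = -1918 + f (S(f) = f - 1*1918 = f - 1918 = -1918 + f)
1815521/(-4849725) + S(1726)/2210331 = 1815521/(-4849725) + (-1918 + 1726)/2210331 = 1815521*(-1/4849725) - 192*1/2210331 = -1815521/4849725 - 64/736777 = -1337944498217/3573165836325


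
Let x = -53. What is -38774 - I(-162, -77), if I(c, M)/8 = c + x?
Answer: -37054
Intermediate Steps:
I(c, M) = -424 + 8*c (I(c, M) = 8*(c - 53) = 8*(-53 + c) = -424 + 8*c)
-38774 - I(-162, -77) = -38774 - (-424 + 8*(-162)) = -38774 - (-424 - 1296) = -38774 - 1*(-1720) = -38774 + 1720 = -37054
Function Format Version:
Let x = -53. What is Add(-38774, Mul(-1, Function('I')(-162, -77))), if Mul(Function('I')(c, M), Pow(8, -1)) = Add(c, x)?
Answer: -37054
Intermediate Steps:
Function('I')(c, M) = Add(-424, Mul(8, c)) (Function('I')(c, M) = Mul(8, Add(c, -53)) = Mul(8, Add(-53, c)) = Add(-424, Mul(8, c)))
Add(-38774, Mul(-1, Function('I')(-162, -77))) = Add(-38774, Mul(-1, Add(-424, Mul(8, -162)))) = Add(-38774, Mul(-1, Add(-424, -1296))) = Add(-38774, Mul(-1, -1720)) = Add(-38774, 1720) = -37054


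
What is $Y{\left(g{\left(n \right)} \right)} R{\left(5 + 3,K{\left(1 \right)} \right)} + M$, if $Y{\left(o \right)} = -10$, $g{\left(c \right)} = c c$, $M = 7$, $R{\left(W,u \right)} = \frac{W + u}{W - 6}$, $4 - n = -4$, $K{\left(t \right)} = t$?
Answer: $-38$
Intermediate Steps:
$n = 8$ ($n = 4 - -4 = 4 + 4 = 8$)
$R{\left(W,u \right)} = \frac{W + u}{-6 + W}$
$g{\left(c \right)} = c^{2}$
$Y{\left(g{\left(n \right)} \right)} R{\left(5 + 3,K{\left(1 \right)} \right)} + M = - 10 \frac{\left(5 + 3\right) + 1}{-6 + \left(5 + 3\right)} + 7 = - 10 \frac{8 + 1}{-6 + 8} + 7 = - 10 \cdot \frac{1}{2} \cdot 9 + 7 = \left(-10\right) \frac{9}{2} + 7 = -45 + 7 = -38$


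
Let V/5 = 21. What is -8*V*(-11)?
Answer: 9240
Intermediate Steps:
V = 105 (V = 5*21 = 105)
-8*V*(-11) = -8*105*(-11) = -840*(-11) = 9240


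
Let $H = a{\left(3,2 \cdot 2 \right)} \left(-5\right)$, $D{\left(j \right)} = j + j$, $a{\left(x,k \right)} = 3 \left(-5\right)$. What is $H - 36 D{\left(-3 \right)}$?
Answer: $291$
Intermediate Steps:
$a{\left(x,k \right)} = -15$
$D{\left(j \right)} = 2 j$
$H = 75$ ($H = \left(-15\right) \left(-5\right) = 75$)
$H - 36 D{\left(-3 \right)} = 75 - 36 \cdot 2 \left(-3\right) = 75 - -216 = 75 + 216 = 291$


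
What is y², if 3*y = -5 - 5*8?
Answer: 225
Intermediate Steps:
y = -15 (y = (-5 - 5*8)/3 = (-5 - 40)/3 = (⅓)*(-45) = -15)
y² = (-15)² = 225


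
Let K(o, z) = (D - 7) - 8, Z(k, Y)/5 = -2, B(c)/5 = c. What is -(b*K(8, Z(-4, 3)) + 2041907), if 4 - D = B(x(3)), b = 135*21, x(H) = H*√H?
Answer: -2010722 + 42525*√3 ≈ -1.9371e+6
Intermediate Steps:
x(H) = H^(3/2)
B(c) = 5*c
b = 2835
Z(k, Y) = -10 (Z(k, Y) = 5*(-2) = -10)
D = 4 - 15*√3 (D = 4 - 5*3^(3/2) = 4 - 5*3*√3 = 4 - 15*√3 ≈ -21.981)
K(o, z) = -11 - 15*√3 (K(o, z) = ((4 - 15*√3) - 7) - 8 = (-3 - 15*√3) - 8 = -11 - 15*√3)
-(b*K(8, Z(-4, 3)) + 2041907) = -(2835*(-11 - 15*√3) + 2041907) = -((-31185 - 42525*√3) + 2041907) = -(2010722 - 42525*√3) = -2010722 + 42525*√3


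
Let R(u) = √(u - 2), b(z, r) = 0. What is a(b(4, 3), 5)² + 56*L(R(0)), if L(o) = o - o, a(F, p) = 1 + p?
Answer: 36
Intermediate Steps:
R(u) = √(-2 + u)
L(o) = 0
a(b(4, 3), 5)² + 56*L(R(0)) = (1 + 5)² + 56*0 = 6² + 0 = 36 + 0 = 36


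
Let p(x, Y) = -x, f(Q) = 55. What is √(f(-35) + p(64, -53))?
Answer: 3*I ≈ 3.0*I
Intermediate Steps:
√(f(-35) + p(64, -53)) = √(55 - 1*64) = √(55 - 64) = √(-9) = 3*I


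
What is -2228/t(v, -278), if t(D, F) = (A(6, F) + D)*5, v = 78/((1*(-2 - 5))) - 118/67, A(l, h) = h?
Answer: 522466/341085 ≈ 1.5318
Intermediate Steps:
v = -6052/469 (v = 78/((1*(-7))) - 118*1/67 = 78/(-7) - 118/67 = 78*(-⅐) - 118/67 = -78/7 - 118/67 = -6052/469 ≈ -12.904)
t(D, F) = 5*D + 5*F (t(D, F) = (F + D)*5 = (D + F)*5 = 5*D + 5*F)
-2228/t(v, -278) = -2228/(5*(-6052/469) + 5*(-278)) = -2228/(-30260/469 - 1390) = -2228/(-682170/469) = -2228*(-469/682170) = 522466/341085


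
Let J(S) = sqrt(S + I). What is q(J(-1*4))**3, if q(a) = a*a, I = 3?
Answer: -1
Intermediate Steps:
J(S) = sqrt(3 + S) (J(S) = sqrt(S + 3) = sqrt(3 + S))
q(a) = a**2
q(J(-1*4))**3 = ((sqrt(3 - 1*4))**2)**3 = ((sqrt(3 - 4))**2)**3 = ((sqrt(-1))**2)**3 = (I**2)**3 = (-1)**3 = -1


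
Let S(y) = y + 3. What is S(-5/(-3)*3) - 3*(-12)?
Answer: 44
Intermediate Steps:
S(y) = 3 + y
S(-5/(-3)*3) - 3*(-12) = (3 - 5/(-3)*3) - 3*(-12) = (3 - 5*(-⅓)*3) + 36 = (3 + (5/3)*3) + 36 = (3 + 5) + 36 = 8 + 36 = 44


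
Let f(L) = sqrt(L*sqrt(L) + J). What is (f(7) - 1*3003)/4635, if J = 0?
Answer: -1001/1545 + 7**(3/4)/4635 ≈ -0.64697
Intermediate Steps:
f(L) = sqrt(L**(3/2)) (f(L) = sqrt(L*sqrt(L) + 0) = sqrt(L**(3/2) + 0) = sqrt(L**(3/2)))
(f(7) - 1*3003)/4635 = (sqrt(7**(3/2)) - 1*3003)/4635 = (sqrt(7*sqrt(7)) - 3003)*(1/4635) = (7**(3/4) - 3003)*(1/4635) = (-3003 + 7**(3/4))*(1/4635) = -1001/1545 + 7**(3/4)/4635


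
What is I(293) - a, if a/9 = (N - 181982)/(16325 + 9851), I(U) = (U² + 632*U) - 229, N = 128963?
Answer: 7088833267/26176 ≈ 2.7081e+5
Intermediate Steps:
I(U) = -229 + U² + 632*U
a = -477171/26176 (a = 9*((128963 - 181982)/(16325 + 9851)) = 9*(-53019/26176) = -477171/26176 ≈ -18.229)
I(293) - a = (-229 + 293² + 632*293) - 1*(-477171/26176) = (-229 + 85849 + 185176) + 477171/26176 = 270796 + 477171/26176 = 7088833267/26176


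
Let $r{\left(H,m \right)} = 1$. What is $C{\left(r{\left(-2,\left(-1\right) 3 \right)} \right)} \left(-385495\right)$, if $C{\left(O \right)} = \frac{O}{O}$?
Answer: $-385495$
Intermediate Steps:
$C{\left(O \right)} = 1$
$C{\left(r{\left(-2,\left(-1\right) 3 \right)} \right)} \left(-385495\right) = 1 \left(-385495\right) = -385495$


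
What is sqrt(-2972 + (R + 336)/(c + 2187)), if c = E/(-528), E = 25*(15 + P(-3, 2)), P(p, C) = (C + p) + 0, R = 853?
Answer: 10*I*sqrt(9899458499141)/577193 ≈ 54.511*I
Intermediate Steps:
P(p, C) = C + p
E = 350 (E = 25*(15 + (2 - 3)) = 25*(15 - 1) = 25*14 = 350)
c = -175/264 (c = 350/(-528) = 350*(-1/528) = -175/264 ≈ -0.66288)
sqrt(-2972 + (R + 336)/(c + 2187)) = sqrt(-2972 + (853 + 336)/(-175/264 + 2187)) = sqrt(-2972 + 1189/(577193/264)) = sqrt(-2972 + 1189*(264/577193)) = sqrt(-2972 + 313896/577193) = sqrt(-1715103700/577193) = 10*I*sqrt(9899458499141)/577193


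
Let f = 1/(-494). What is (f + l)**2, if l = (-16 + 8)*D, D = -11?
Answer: 1889727841/244036 ≈ 7743.6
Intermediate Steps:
l = 88 (l = (-16 + 8)*(-11) = -8*(-11) = 88)
f = -1/494 ≈ -0.0020243
(f + l)**2 = (-1/494 + 88)**2 = (43471/494)**2 = 1889727841/244036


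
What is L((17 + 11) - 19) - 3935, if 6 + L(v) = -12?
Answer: -3953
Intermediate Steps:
L(v) = -18 (L(v) = -6 - 12 = -18)
L((17 + 11) - 19) - 3935 = -18 - 3935 = -3953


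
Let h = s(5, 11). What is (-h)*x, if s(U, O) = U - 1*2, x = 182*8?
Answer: -4368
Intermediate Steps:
x = 1456
s(U, O) = -2 + U (s(U, O) = U - 2 = -2 + U)
h = 3 (h = -2 + 5 = 3)
(-h)*x = -1*3*1456 = -3*1456 = -4368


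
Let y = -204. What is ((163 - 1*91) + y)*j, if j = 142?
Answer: -18744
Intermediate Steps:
((163 - 1*91) + y)*j = ((163 - 1*91) - 204)*142 = ((163 - 91) - 204)*142 = (72 - 204)*142 = -132*142 = -18744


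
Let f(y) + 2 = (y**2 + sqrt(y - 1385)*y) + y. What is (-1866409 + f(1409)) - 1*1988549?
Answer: -1868270 + 2818*sqrt(6) ≈ -1.8614e+6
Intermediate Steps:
f(y) = -2 + y + y**2 + y*sqrt(-1385 + y) (f(y) = -2 + ((y**2 + sqrt(y - 1385)*y) + y) = -2 + ((y**2 + sqrt(-1385 + y)*y) + y) = -2 + ((y**2 + y*sqrt(-1385 + y)) + y) = -2 + (y + y**2 + y*sqrt(-1385 + y)) = -2 + y + y**2 + y*sqrt(-1385 + y))
(-1866409 + f(1409)) - 1*1988549 = (-1866409 + (-2 + 1409 + 1409**2 + 1409*sqrt(-1385 + 1409))) - 1*1988549 = (-1866409 + (-2 + 1409 + 1985281 + 1409*sqrt(24))) - 1988549 = (-1866409 + (-2 + 1409 + 1985281 + 1409*(2*sqrt(6)))) - 1988549 = (-1866409 + (-2 + 1409 + 1985281 + 2818*sqrt(6))) - 1988549 = (-1866409 + (1986688 + 2818*sqrt(6))) - 1988549 = (120279 + 2818*sqrt(6)) - 1988549 = -1868270 + 2818*sqrt(6)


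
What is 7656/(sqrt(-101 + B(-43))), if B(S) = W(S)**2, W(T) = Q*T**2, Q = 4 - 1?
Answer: 3828*sqrt(7692277)/7692277 ≈ 1.3802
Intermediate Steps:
Q = 3
W(T) = 3*T**2
B(S) = 9*S**4 (B(S) = (3*S**2)**2 = 9*S**4)
7656/(sqrt(-101 + B(-43))) = 7656/(sqrt(-101 + 9*(-43)**4)) = 7656/(sqrt(-101 + 9*3418801)) = 7656/(sqrt(-101 + 30769209)) = 7656/(sqrt(30769108)) = 7656/((2*sqrt(7692277))) = 7656*(sqrt(7692277)/15384554) = 3828*sqrt(7692277)/7692277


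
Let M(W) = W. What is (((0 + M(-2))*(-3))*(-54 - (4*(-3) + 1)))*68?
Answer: -17544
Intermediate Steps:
(((0 + M(-2))*(-3))*(-54 - (4*(-3) + 1)))*68 = (((0 - 2)*(-3))*(-54 - (4*(-3) + 1)))*68 = ((-2*(-3))*(-54 - (-12 + 1)))*68 = (6*(-54 - 1*(-11)))*68 = (6*(-54 + 11))*68 = (6*(-43))*68 = -258*68 = -17544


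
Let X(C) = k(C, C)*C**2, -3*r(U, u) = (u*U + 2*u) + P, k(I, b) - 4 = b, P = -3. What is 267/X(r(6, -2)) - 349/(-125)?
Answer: 4806784/1398875 ≈ 3.4362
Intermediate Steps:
k(I, b) = 4 + b
r(U, u) = 1 - 2*u/3 - U*u/3 (r(U, u) = -((u*U + 2*u) - 3)/3 = -((U*u + 2*u) - 3)/3 = -((2*u + U*u) - 3)/3 = -(-3 + 2*u + U*u)/3 = 1 - 2*u/3 - U*u/3)
X(C) = C**2*(4 + C) (X(C) = (4 + C)*C**2 = C**2*(4 + C))
267/X(r(6, -2)) - 349/(-125) = 267/(((1 - 2/3*(-2) - 1/3*6*(-2))**2*(4 + (1 - 2/3*(-2) - 1/3*6*(-2))))) - 349/(-125) = 267/(((1 + 4/3 + 4)**2*(4 + (1 + 4/3 + 4)))) - 349*(-1/125) = 267/(((19/3)**2*(4 + 19/3))) + 349/125 = 267/(((361/9)*(31/3))) + 349/125 = 267/(11191/27) + 349/125 = 267*(27/11191) + 349/125 = 7209/11191 + 349/125 = 4806784/1398875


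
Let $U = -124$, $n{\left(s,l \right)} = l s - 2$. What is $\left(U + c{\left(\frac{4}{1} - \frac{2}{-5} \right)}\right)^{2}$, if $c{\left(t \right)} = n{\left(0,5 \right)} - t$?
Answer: $\frac{425104}{25} \approx 17004.0$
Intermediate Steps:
$n{\left(s,l \right)} = -2 + l s$
$c{\left(t \right)} = -2 - t$ ($c{\left(t \right)} = \left(-2 + 5 \cdot 0\right) - t = \left(-2 + 0\right) - t = -2 - t$)
$\left(U + c{\left(\frac{4}{1} - \frac{2}{-5} \right)}\right)^{2} = \left(-124 - \left(2 + 4 + \frac{2}{5}\right)\right)^{2} = \left(-124 - \frac{32}{5}\right)^{2} = \left(- \frac{652}{5}\right)^{2} = \frac{425104}{25}$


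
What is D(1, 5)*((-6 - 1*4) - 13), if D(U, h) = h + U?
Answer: -138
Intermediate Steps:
D(U, h) = U + h
D(1, 5)*((-6 - 1*4) - 13) = (1 + 5)*((-6 - 1*4) - 13) = 6*((-6 - 4) - 13) = 6*(-10 - 13) = 6*(-23) = -138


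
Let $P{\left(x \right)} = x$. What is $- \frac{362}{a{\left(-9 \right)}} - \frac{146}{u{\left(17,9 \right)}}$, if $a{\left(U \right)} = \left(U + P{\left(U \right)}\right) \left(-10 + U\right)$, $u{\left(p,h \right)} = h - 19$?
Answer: $\frac{11578}{855} \approx 13.542$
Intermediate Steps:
$u{\left(p,h \right)} = -19 + h$
$a{\left(U \right)} = 2 U \left(-10 + U\right)$ ($a{\left(U \right)} = \left(U + U\right) \left(-10 + U\right) = 2 U \left(-10 + U\right)$)
$- \frac{362}{a{\left(-9 \right)}} - \frac{146}{u{\left(17,9 \right)}} = - \frac{362}{2 \left(-9\right) \left(-10 - 9\right)} - \frac{146}{-19 + 9} = - \frac{362}{2 \left(-9\right) \left(-19\right)} - \frac{146}{-10} = - \frac{362}{342} - - \frac{73}{5} = \left(-362\right) \frac{1}{342} + \frac{73}{5} = - \frac{181}{171} + \frac{73}{5} = \frac{11578}{855}$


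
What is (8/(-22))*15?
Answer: -60/11 ≈ -5.4545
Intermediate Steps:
(8/(-22))*15 = -1/22*8*15 = -4/11*15 = -60/11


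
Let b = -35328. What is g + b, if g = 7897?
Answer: -27431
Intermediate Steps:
g + b = 7897 - 35328 = -27431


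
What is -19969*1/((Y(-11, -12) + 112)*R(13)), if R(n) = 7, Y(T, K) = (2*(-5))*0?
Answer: -19969/784 ≈ -25.471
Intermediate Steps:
Y(T, K) = 0 (Y(T, K) = -10*0 = 0)
-19969*1/((Y(-11, -12) + 112)*R(13)) = -19969*1/(7*(0 + 112)) = -19969/(112*7) = -19969/784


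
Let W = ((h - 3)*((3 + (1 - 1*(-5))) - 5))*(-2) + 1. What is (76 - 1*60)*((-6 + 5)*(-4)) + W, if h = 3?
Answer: 65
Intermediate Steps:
W = 1 (W = ((3 - 3)*((3 + (1 - 1*(-5))) - 5))*(-2) + 1 = (0*((3 + (1 + 5)) - 5))*(-2) + 1 = (0*((3 + 6) - 5))*(-2) + 1 = (0*(9 - 5))*(-2) + 1 = (0*4)*(-2) + 1 = 0*(-2) + 1 = 0 + 1 = 1)
(76 - 1*60)*((-6 + 5)*(-4)) + W = (76 - 1*60)*((-6 + 5)*(-4)) + 1 = (76 - 60)*(-1*(-4)) + 1 = 16*4 + 1 = 64 + 1 = 65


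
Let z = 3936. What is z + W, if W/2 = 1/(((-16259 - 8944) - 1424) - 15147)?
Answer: 82211231/20887 ≈ 3936.0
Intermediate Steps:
W = -1/20887 (W = 2/(((-16259 - 8944) - 1424) - 15147) = 2/((-25203 - 1424) - 15147) = 2/(-26627 - 15147) = 2/(-41774) = 2*(-1/41774) = -1/20887 ≈ -4.7877e-5)
z + W = 3936 - 1/20887 = 82211231/20887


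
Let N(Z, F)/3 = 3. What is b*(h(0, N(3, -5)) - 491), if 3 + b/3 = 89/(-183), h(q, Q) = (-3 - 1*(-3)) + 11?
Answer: 306240/61 ≈ 5020.3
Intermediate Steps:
N(Z, F) = 9 (N(Z, F) = 3*3 = 9)
h(q, Q) = 11 (h(q, Q) = (-3 + 3) + 11 = 0 + 11 = 11)
b = -638/61 (b = -9 + 3*(89/(-183)) = -9 + 3*(89*(-1/183)) = -9 + 3*(-89/183) = -9 - 89/61 = -638/61 ≈ -10.459)
b*(h(0, N(3, -5)) - 491) = -638*(11 - 491)/61 = -638/61*(-480) = 306240/61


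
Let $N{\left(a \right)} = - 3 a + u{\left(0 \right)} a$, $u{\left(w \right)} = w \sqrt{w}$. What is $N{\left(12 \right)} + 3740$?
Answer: $3704$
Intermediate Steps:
$u{\left(w \right)} = w^{\frac{3}{2}}$
$N{\left(a \right)} = - 3 a$ ($N{\left(a \right)} = - 3 a + 0^{\frac{3}{2}} a = - 3 a + 0 a = - 3 a + 0 = - 3 a$)
$N{\left(12 \right)} + 3740 = \left(-3\right) 12 + 3740 = -36 + 3740 = 3704$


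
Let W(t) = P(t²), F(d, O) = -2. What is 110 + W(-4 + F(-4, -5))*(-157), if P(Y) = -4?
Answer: 738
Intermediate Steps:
W(t) = -4
110 + W(-4 + F(-4, -5))*(-157) = 110 - 4*(-157) = 110 + 628 = 738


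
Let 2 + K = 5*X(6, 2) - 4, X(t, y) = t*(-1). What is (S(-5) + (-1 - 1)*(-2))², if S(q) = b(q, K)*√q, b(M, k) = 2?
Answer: -4 + 16*I*√5 ≈ -4.0 + 35.777*I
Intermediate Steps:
X(t, y) = -t
K = -36 (K = -2 + (5*(-1*6) - 4) = -2 + (5*(-6) - 4) = -2 + (-30 - 4) = -2 - 34 = -36)
S(q) = 2*√q
(S(-5) + (-1 - 1)*(-2))² = (2*√(-5) + (-1 - 1)*(-2))² = (2*(I*√5) - 2*(-2))² = (2*I*√5 + 4)² = (4 + 2*I*√5)²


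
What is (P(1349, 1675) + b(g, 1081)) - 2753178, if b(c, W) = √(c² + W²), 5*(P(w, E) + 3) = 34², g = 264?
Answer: -13764749/5 + √1238257 ≈ -2.7518e+6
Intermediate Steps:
P(w, E) = 1141/5 (P(w, E) = -3 + (⅕)*34² = -3 + (⅕)*1156 = -3 + 1156/5 = 1141/5)
b(c, W) = √(W² + c²)
(P(1349, 1675) + b(g, 1081)) - 2753178 = (1141/5 + √(1081² + 264²)) - 2753178 = (1141/5 + √(1168561 + 69696)) - 2753178 = (1141/5 + √1238257) - 2753178 = -13764749/5 + √1238257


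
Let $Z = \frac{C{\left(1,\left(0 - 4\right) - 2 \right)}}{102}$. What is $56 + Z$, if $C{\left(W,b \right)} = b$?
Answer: $\frac{951}{17} \approx 55.941$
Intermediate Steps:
$Z = - \frac{1}{17}$ ($Z = \frac{\left(0 - 4\right) - 2}{102} = \left(-4 - 2\right) \frac{1}{102} = \left(-6\right) \frac{1}{102} = - \frac{1}{17} \approx -0.058824$)
$56 + Z = 56 - \frac{1}{17} = \frac{951}{17}$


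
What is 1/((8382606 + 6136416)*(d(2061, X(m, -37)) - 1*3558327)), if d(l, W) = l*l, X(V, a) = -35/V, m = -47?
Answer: 1/10009326652668 ≈ 9.9907e-14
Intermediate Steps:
d(l, W) = l²
1/((8382606 + 6136416)*(d(2061, X(m, -37)) - 1*3558327)) = 1/((8382606 + 6136416)*(2061² - 1*3558327)) = 1/(14519022*(4247721 - 3558327)) = (1/14519022)/689394 = (1/14519022)*(1/689394) = 1/10009326652668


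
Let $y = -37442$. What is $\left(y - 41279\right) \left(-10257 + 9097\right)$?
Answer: $91316360$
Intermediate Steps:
$\left(y - 41279\right) \left(-10257 + 9097\right) = \left(-37442 - 41279\right) \left(-10257 + 9097\right) = \left(-78721\right) \left(-1160\right) = 91316360$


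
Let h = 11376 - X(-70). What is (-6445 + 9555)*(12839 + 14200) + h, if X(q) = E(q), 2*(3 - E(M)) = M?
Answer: 84102628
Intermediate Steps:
E(M) = 3 - M/2
X(q) = 3 - q/2
h = 11338 (h = 11376 - (3 - ½*(-70)) = 11376 - (3 + 35) = 11376 - 1*38 = 11376 - 38 = 11338)
(-6445 + 9555)*(12839 + 14200) + h = (-6445 + 9555)*(12839 + 14200) + 11338 = 3110*27039 + 11338 = 84091290 + 11338 = 84102628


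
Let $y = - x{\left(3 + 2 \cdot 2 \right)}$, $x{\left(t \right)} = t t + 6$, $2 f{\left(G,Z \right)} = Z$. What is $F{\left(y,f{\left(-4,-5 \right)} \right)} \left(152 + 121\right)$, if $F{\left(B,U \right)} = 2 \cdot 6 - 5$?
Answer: $1911$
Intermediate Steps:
$f{\left(G,Z \right)} = \frac{Z}{2}$
$x{\left(t \right)} = 6 + t^{2}$ ($x{\left(t \right)} = t^{2} + 6 = 6 + t^{2}$)
$y = -55$ ($y = - (6 + \left(3 + 2 \cdot 2\right)^{2}) = - (6 + \left(3 + 4\right)^{2}) = - (6 + 7^{2}) = - (6 + 49) = \left(-1\right) 55 = -55$)
$F{\left(B,U \right)} = 7$ ($F{\left(B,U \right)} = 12 - 5 = 7$)
$F{\left(y,f{\left(-4,-5 \right)} \right)} \left(152 + 121\right) = 7 \left(152 + 121\right) = 7 \cdot 273 = 1911$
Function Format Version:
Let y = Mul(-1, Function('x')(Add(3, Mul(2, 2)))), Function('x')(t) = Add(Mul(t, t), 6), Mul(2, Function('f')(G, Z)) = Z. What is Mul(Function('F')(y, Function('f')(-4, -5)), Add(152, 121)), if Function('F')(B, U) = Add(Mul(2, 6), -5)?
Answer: 1911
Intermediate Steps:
Function('f')(G, Z) = Mul(Rational(1, 2), Z)
Function('x')(t) = Add(6, Pow(t, 2)) (Function('x')(t) = Add(Pow(t, 2), 6) = Add(6, Pow(t, 2)))
y = -55 (y = Mul(-1, Add(6, Pow(Add(3, Mul(2, 2)), 2))) = Mul(-1, Add(6, Pow(Add(3, 4), 2))) = Mul(-1, Add(6, Pow(7, 2))) = Mul(-1, Add(6, 49)) = Mul(-1, 55) = -55)
Function('F')(B, U) = 7 (Function('F')(B, U) = Add(12, -5) = 7)
Mul(Function('F')(y, Function('f')(-4, -5)), Add(152, 121)) = Mul(7, Add(152, 121)) = Mul(7, 273) = 1911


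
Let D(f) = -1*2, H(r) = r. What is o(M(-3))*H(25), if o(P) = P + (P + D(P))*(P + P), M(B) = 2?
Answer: 50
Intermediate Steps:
D(f) = -2
o(P) = P + 2*P*(-2 + P) (o(P) = P + (P - 2)*(P + P) = P + (-2 + P)*(2*P) = P + 2*P*(-2 + P))
o(M(-3))*H(25) = (2*(-3 + 2*2))*25 = (2*(-3 + 4))*25 = (2*1)*25 = 2*25 = 50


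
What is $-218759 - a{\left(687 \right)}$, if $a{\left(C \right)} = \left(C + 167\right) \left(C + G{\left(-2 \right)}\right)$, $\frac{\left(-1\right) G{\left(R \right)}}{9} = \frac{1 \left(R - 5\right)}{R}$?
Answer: $-778556$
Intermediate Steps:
$G{\left(R \right)} = - \frac{9 \left(-5 + R\right)}{R}$ ($G{\left(R \right)} = - 9 \frac{1 \left(R - 5\right)}{R} = - 9 \frac{1 \left(-5 + R\right)}{R} = - 9 \frac{-5 + R}{R} = - \frac{9 \left(-5 + R\right)}{R}$)
$a{\left(C \right)} = \left(167 + C\right) \left(- \frac{63}{2} + C\right)$ ($a{\left(C \right)} = \left(C + 167\right) \left(C + \left(-9 + \frac{45}{-2}\right)\right) = \left(167 + C\right) \left(C + \left(-9 + 45 \left(- \frac{1}{2}\right)\right)\right) = \left(167 + C\right) \left(C - \frac{63}{2}\right) = \left(167 + C\right) \left(- \frac{63}{2} + C\right)$)
$-218759 - a{\left(687 \right)} = -218759 - \left(- \frac{10521}{2} + 687^{2} + \frac{271}{2} \cdot 687\right) = -218759 - \left(- \frac{10521}{2} + 471969 + \frac{186177}{2}\right) = -218759 - 559797 = -778556$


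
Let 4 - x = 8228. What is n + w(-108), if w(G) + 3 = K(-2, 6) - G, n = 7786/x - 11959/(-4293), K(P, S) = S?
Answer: 1991925335/17652816 ≈ 112.84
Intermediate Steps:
x = -8224 (x = 4 - 1*8228 = 4 - 8228 = -8224)
n = 32462759/17652816 (n = 7786/(-8224) - 11959/(-4293) = 7786*(-1/8224) - 11959*(-1/4293) = -3893/4112 + 11959/4293 = 32462759/17652816 ≈ 1.8390)
w(G) = 3 - G (w(G) = -3 + (6 - G) = 3 - G)
n + w(-108) = 32462759/17652816 + (3 - 1*(-108)) = 32462759/17652816 + (3 + 108) = 32462759/17652816 + 111 = 1991925335/17652816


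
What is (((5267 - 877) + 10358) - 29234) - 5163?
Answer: -19649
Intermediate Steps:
(((5267 - 877) + 10358) - 29234) - 5163 = ((4390 + 10358) - 29234) - 5163 = (14748 - 29234) - 5163 = -14486 - 5163 = -19649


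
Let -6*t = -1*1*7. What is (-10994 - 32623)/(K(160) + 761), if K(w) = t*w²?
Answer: -130851/91883 ≈ -1.4241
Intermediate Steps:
t = 7/6 (t = -(-1*1)*7/6 = -(-1)*7/6 = -⅙*(-7) = 7/6 ≈ 1.1667)
K(w) = 7*w²/6
(-10994 - 32623)/(K(160) + 761) = (-10994 - 32623)/((7/6)*160² + 761) = -43617/((7/6)*25600 + 761) = -43617/(89600/3 + 761) = -43617/91883/3 = -43617*3/91883 = -130851/91883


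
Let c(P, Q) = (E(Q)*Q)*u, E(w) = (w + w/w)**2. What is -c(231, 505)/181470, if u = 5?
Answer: -2810830/789 ≈ -3562.5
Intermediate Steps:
E(w) = (1 + w)**2 (E(w) = (w + 1)**2 = (1 + w)**2)
c(P, Q) = 5*Q*(1 + Q)**2 (c(P, Q) = ((1 + Q)**2*Q)*5 = (Q*(1 + Q)**2)*5 = 5*Q*(1 + Q)**2)
-c(231, 505)/181470 = -5*505*(1 + 505)**2/181470 = -5*505*506**2/181470 = -5*505*256036/181470 = -646490900/181470 = -1*2810830/789 = -2810830/789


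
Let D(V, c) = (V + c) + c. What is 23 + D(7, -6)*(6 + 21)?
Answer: -112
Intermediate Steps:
D(V, c) = V + 2*c
23 + D(7, -6)*(6 + 21) = 23 + (7 + 2*(-6))*(6 + 21) = 23 + (7 - 12)*27 = 23 - 5*27 = 23 - 135 = -112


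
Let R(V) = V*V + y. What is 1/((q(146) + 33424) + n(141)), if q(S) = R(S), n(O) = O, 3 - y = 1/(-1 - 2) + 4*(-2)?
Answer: 3/164677 ≈ 1.8217e-5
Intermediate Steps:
y = 34/3 (y = 3 - (1/(-1 - 2) + 4*(-2)) = 3 - (1/(-3) - 8) = 3 - (-1/3 - 8) = 3 - 1*(-25/3) = 3 + 25/3 = 34/3 ≈ 11.333)
R(V) = 34/3 + V**2 (R(V) = V*V + 34/3 = V**2 + 34/3 = 34/3 + V**2)
q(S) = 34/3 + S**2
1/((q(146) + 33424) + n(141)) = 1/(((34/3 + 146**2) + 33424) + 141) = 1/(((34/3 + 21316) + 33424) + 141) = 1/((63982/3 + 33424) + 141) = 1/(164254/3 + 141) = 1/(164677/3) = 3/164677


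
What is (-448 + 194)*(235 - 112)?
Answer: -31242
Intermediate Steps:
(-448 + 194)*(235 - 112) = -254*123 = -31242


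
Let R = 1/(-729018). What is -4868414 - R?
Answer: -3549161437451/729018 ≈ -4.8684e+6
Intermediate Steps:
R = -1/729018 ≈ -1.3717e-6
-4868414 - R = -4868414 - 1*(-1/729018) = -4868414 + 1/729018 = -3549161437451/729018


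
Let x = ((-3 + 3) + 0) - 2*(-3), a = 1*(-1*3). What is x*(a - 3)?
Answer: -36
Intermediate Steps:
a = -3 (a = 1*(-3) = -3)
x = 6 (x = (0 + 0) + 6 = 0 + 6 = 6)
x*(a - 3) = 6*(-3 - 3) = 6*(-6) = -36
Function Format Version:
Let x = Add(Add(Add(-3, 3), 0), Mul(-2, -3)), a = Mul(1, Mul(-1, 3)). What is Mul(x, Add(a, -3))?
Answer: -36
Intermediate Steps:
a = -3 (a = Mul(1, -3) = -3)
x = 6 (x = Add(Add(0, 0), 6) = Add(0, 6) = 6)
Mul(x, Add(a, -3)) = Mul(6, Add(-3, -3)) = Mul(6, -6) = -36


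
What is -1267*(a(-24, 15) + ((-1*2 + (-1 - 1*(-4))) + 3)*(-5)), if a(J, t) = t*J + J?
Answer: 511868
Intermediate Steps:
a(J, t) = J + J*t (a(J, t) = J*t + J = J + J*t)
-1267*(a(-24, 15) + ((-1*2 + (-1 - 1*(-4))) + 3)*(-5)) = -1267*(-24*(1 + 15) + ((-1*2 + (-1 - 1*(-4))) + 3)*(-5)) = -1267*(-24*16 + ((-2 + (-1 + 4)) + 3)*(-5)) = -1267*(-384 + ((-2 + 3) + 3)*(-5)) = -1267*(-384 + (1 + 3)*(-5)) = -1267*(-384 + 4*(-5)) = -1267*(-384 - 20) = -1267*(-404) = 511868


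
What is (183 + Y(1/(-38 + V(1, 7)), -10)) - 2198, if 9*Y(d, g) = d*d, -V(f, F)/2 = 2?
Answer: -31990139/15876 ≈ -2015.0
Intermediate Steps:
V(f, F) = -4 (V(f, F) = -2*2 = -4)
Y(d, g) = d²/9 (Y(d, g) = (d*d)/9 = d²/9)
(183 + Y(1/(-38 + V(1, 7)), -10)) - 2198 = (183 + (1/(-38 - 4))²/9) - 2198 = (183 + (1/(-42))²/9) - 2198 = (183 + (-1/42)²/9) - 2198 = (183 + (⅑)*(1/1764)) - 2198 = (183 + 1/15876) - 2198 = 2905309/15876 - 2198 = -31990139/15876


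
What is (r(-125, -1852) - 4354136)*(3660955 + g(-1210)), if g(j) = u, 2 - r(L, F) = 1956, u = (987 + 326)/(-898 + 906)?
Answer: -63792657636885/4 ≈ -1.5948e+13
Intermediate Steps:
u = 1313/8 ≈ 164.13
r(L, F) = -1954 (r(L, F) = 2 - 1*1956 = 2 - 1956 = -1954)
g(j) = 1313/8
(r(-125, -1852) - 4354136)*(3660955 + g(-1210)) = (-1954 - 4354136)*(3660955 + 1313/8) = -4356090*29288953/8 = -63792657636885/4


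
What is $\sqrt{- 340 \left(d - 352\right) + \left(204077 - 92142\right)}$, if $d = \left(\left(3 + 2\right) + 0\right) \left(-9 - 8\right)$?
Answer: $\sqrt{260515} \approx 510.41$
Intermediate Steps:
$d = -85$ ($d = \left(5 + 0\right) \left(-17\right) = 5 \left(-17\right) = -85$)
$\sqrt{- 340 \left(d - 352\right) + \left(204077 - 92142\right)} = \sqrt{- 340 \left(-85 - 352\right) + \left(204077 - 92142\right)} = \sqrt{\left(-340\right) \left(-437\right) + \left(204077 - 92142\right)} = \sqrt{148580 + 111935} = \sqrt{260515}$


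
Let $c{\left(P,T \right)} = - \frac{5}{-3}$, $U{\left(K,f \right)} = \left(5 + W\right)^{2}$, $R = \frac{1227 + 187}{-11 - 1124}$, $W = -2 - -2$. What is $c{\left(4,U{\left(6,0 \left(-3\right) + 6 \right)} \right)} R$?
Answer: $- \frac{1414}{681} \approx -2.0764$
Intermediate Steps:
$W = 0$ ($W = -2 + 2 = 0$)
$R = - \frac{1414}{1135}$ ($R = \frac{1414}{-1135} = 1414 \left(- \frac{1}{1135}\right) = - \frac{1414}{1135} \approx -1.2458$)
$U{\left(K,f \right)} = 25$ ($U{\left(K,f \right)} = \left(5 + 0\right)^{2} = 5^{2} = 25$)
$c{\left(P,T \right)} = \frac{5}{3}$ ($c{\left(P,T \right)} = \left(-5\right) \left(- \frac{1}{3}\right) = \frac{5}{3}$)
$c{\left(4,U{\left(6,0 \left(-3\right) + 6 \right)} \right)} R = \frac{5}{3} \left(- \frac{1414}{1135}\right) = - \frac{1414}{681}$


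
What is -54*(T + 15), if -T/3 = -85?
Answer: -14580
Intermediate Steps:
T = 255 (T = -3*(-85) = 255)
-54*(T + 15) = -54*(255 + 15) = -54*270 = -14580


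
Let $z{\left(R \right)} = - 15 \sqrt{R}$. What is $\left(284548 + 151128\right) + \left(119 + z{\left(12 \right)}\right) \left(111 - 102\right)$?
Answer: $436747 - 270 \sqrt{3} \approx 4.3628 \cdot 10^{5}$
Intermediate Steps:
$\left(284548 + 151128\right) + \left(119 + z{\left(12 \right)}\right) \left(111 - 102\right) = \left(284548 + 151128\right) + \left(119 - 15 \sqrt{12}\right) \left(111 - 102\right) = 435676 + \left(119 - 15 \cdot 2 \sqrt{3}\right) 9 = 435676 + \left(119 - 30 \sqrt{3}\right) 9 = 435676 + \left(1071 - 270 \sqrt{3}\right) = 436747 - 270 \sqrt{3}$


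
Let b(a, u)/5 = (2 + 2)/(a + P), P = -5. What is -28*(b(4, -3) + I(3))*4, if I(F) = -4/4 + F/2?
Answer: 2184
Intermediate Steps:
b(a, u) = 20/(-5 + a) (b(a, u) = 5*((2 + 2)/(a - 5)) = 5*(4/(-5 + a)) = 20/(-5 + a))
I(F) = -1 + F/2 (I(F) = -4*1/4 + F*(1/2) = -1 + F/2)
-28*(b(4, -3) + I(3))*4 = -28*(20/(-5 + 4) + (-1 + (1/2)*3))*4 = -28*(20/(-1) + (-1 + 3/2))*4 = -28*(20*(-1) + 1/2)*4 = -28*(-20 + 1/2)*4 = -(-546)*4 = -28*(-78) = 2184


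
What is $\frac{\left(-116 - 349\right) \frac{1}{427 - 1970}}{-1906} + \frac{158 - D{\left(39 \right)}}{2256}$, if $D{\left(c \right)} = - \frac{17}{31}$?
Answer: $\frac{7211144165}{102839419344} \approx 0.07012$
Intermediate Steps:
$D{\left(c \right)} = - \frac{17}{31}$ ($D{\left(c \right)} = \left(-17\right) \frac{1}{31} = - \frac{17}{31}$)
$\frac{\left(-116 - 349\right) \frac{1}{427 - 1970}}{-1906} + \frac{158 - D{\left(39 \right)}}{2256} = \frac{\left(-116 - 349\right) \frac{1}{427 - 1970}}{-1906} + \frac{158 - - \frac{17}{31}}{2256} = - \frac{465}{-1543} \left(- \frac{1}{1906}\right) + \left(158 + \frac{17}{31}\right) \frac{1}{2256} = \left(-465\right) \left(- \frac{1}{1543}\right) \left(- \frac{1}{1906}\right) + \frac{4915}{31} \cdot \frac{1}{2256} = \frac{465}{1543} \left(- \frac{1}{1906}\right) + \frac{4915}{69936} = - \frac{465}{2940958} + \frac{4915}{69936} = \frac{7211144165}{102839419344}$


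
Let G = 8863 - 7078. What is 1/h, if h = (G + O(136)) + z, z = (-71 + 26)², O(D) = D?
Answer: 1/3946 ≈ 0.00025342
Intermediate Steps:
G = 1785
z = 2025 (z = (-45)² = 2025)
h = 3946 (h = (1785 + 136) + 2025 = 1921 + 2025 = 3946)
1/h = 1/3946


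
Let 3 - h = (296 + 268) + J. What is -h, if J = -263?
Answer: 298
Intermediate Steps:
h = -298 (h = 3 - ((296 + 268) - 263) = 3 - (564 - 263) = 3 - 1*301 = 3 - 301 = -298)
-h = -1*(-298) = 298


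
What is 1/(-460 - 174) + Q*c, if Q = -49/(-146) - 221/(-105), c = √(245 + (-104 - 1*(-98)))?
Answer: -1/634 + 37411*√239/15330 ≈ 37.726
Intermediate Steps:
c = √239 (c = √(245 + (-104 + 98)) = √(245 - 6) = √239 ≈ 15.460)
Q = 37411/15330 (Q = -49*(-1/146) - 221*(-1/105) = 49/146 + 221/105 = 37411/15330 ≈ 2.4404)
1/(-460 - 174) + Q*c = 1/(-460 - 174) + 37411*√239/15330 = 1/(-634) + 37411*√239/15330 = -1/634 + 37411*√239/15330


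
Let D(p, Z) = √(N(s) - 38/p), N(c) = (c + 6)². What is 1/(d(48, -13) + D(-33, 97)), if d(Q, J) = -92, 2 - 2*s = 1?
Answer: -12144/1111519 - 2*√189057/1111519 ≈ -0.011708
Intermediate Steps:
s = ½ (s = 1 - ½*1 = 1 - ½ = ½ ≈ 0.50000)
N(c) = (6 + c)²
D(p, Z) = √(169/4 - 38/p) (D(p, Z) = √((6 + ½)² - 38/p) = √((13/2)² - 38/p) = √(169/4 - 38/p))
1/(d(48, -13) + D(-33, 97)) = 1/(-92 + √(169 - 152/(-33))/2) = 1/(-92 + √(169 - 152*(-1/33))/2) = 1/(-92 + √(169 + 152/33)/2) = 1/(-92 + √(5729/33)/2) = 1/(-92 + (√189057/33)/2) = 1/(-92 + √189057/66)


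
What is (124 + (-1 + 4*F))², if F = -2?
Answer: 13225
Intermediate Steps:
(124 + (-1 + 4*F))² = (124 + (-1 + 4*(-2)))² = (124 + (-1 - 8))² = (124 - 9)² = 115² = 13225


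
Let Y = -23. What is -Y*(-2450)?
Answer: -56350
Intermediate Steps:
-Y*(-2450) = -(-23)*(-2450) = -1*56350 = -56350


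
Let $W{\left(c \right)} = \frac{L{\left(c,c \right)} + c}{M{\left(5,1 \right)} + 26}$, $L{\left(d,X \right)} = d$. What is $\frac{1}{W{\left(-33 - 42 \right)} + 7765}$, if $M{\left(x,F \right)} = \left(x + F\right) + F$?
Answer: $\frac{11}{85365} \approx 0.00012886$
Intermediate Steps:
$M{\left(x,F \right)} = x + 2 F$ ($M{\left(x,F \right)} = \left(F + x\right) + F = x + 2 F$)
$W{\left(c \right)} = \frac{2 c}{33}$ ($W{\left(c \right)} = \frac{c + c}{\left(5 + 2 \cdot 1\right) + 26} = \frac{2 c}{\left(5 + 2\right) + 26} = \frac{2 c}{7 + 26} = \frac{2 c}{33}$)
$\frac{1}{W{\left(-33 - 42 \right)} + 7765} = \frac{1}{\frac{2 \left(-33 - 42\right)}{33} + 7765} = \frac{1}{\frac{2}{33} \left(-75\right) + 7765} = \frac{1}{- \frac{50}{11} + 7765} = \frac{1}{\frac{85365}{11}} = \frac{11}{85365}$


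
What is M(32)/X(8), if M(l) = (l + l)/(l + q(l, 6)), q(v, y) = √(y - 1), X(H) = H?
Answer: 256/1019 - 8*√5/1019 ≈ 0.23367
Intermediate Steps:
q(v, y) = √(-1 + y)
M(l) = 2*l/(l + √5) (M(l) = (l + l)/(l + √(-1 + 6)) = (2*l)/(l + √5) = 2*l/(l + √5))
M(32)/X(8) = (2*32/(32 + √5))/8 = (64/(32 + √5))*(⅛) = 8/(32 + √5)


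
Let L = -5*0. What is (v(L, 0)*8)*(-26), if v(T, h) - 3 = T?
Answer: -624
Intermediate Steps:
L = 0
v(T, h) = 3 + T
(v(L, 0)*8)*(-26) = ((3 + 0)*8)*(-26) = (3*8)*(-26) = 24*(-26) = -624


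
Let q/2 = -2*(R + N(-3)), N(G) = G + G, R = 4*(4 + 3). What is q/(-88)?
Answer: 1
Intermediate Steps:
R = 28 (R = 4*7 = 28)
N(G) = 2*G
q = -88 (q = 2*(-2*(28 + 2*(-3))) = 2*(-2*(28 - 6)) = 2*(-2*22) = 2*(-44) = -88)
q/(-88) = -88/(-88) = -88*(-1/88) = 1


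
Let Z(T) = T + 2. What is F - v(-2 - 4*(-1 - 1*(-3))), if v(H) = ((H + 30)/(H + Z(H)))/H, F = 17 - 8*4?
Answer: -136/9 ≈ -15.111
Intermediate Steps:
Z(T) = 2 + T
F = -15 (F = 17 - 32 = -15)
v(H) = (30 + H)/(H*(2 + 2*H)) (v(H) = ((H + 30)/(H + (2 + H)))/H = ((30 + H)/(2 + 2*H))/H = (30 + H)/(H*(2 + 2*H)))
F - v(-2 - 4*(-1 - 1*(-3))) = -15 - (30 + (-2 - 4*(-1 - 1*(-3))))/(2*(-2 - 4*(-1 - 1*(-3)))*(1 + (-2 - 4*(-1 - 1*(-3))))) = -15 - (30 + (-2 - 4*(-1 + 3)))/(2*(-2 - 4*(-1 + 3))*(1 + (-2 - 4*(-1 + 3)))) = -15 - (30 + (-2 - 4*2))/(2*(-2 - 4*2)*(1 + (-2 - 4*2))) = -15 - (30 + (-2 - 8))/(2*(-2 - 8)*(1 + (-2 - 8))) = -15 - (30 - 10)/(2*(-10)*(1 - 10)) = -15 - (-1)*20/(2*10*(-9)) = -15 - (-1)*(-1)*20/(2*10*9) = -15 - 1*⅑ = -15 - ⅑ = -136/9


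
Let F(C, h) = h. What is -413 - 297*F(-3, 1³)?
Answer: -710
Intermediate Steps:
-413 - 297*F(-3, 1³) = -413 - 297*1³ = -413 - 297*1 = -413 - 297 = -710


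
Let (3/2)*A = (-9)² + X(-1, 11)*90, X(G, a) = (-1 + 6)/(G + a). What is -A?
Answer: -84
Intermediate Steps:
X(G, a) = 5/(G + a)
A = 84 (A = 2*((-9)² + (5/(-1 + 11))*90)/3 = 2*(81 + (5/10)*90)/3 = 2*(81 + (5*(⅒))*90)/3 = 2*(81 + (½)*90)/3 = 2*(81 + 45)/3 = (⅔)*126 = 84)
-A = -1*84 = -84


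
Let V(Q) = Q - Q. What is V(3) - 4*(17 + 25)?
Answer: -168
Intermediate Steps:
V(Q) = 0
V(3) - 4*(17 + 25) = 0 - 4*(17 + 25) = 0 - 4*42 = 0 - 168 = -168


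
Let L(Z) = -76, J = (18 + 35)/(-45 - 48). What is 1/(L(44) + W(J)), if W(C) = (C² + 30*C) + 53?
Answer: -8649/343988 ≈ -0.025143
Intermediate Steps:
J = -53/93 (J = 53/(-93) = 53*(-1/93) = -53/93 ≈ -0.56989)
W(C) = 53 + C² + 30*C
1/(L(44) + W(J)) = 1/(-76 + (53 + (-53/93)² + 30*(-53/93))) = 1/(-76 + (53 + 2809/8649 - 530/31)) = 1/(-76 + 313336/8649) = 1/(-343988/8649) = -8649/343988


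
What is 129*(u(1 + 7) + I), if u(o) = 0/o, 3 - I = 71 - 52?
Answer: -2064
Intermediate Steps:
I = -16 (I = 3 - (71 - 52) = 3 - 1*19 = 3 - 19 = -16)
u(o) = 0
129*(u(1 + 7) + I) = 129*(0 - 16) = 129*(-16) = -2064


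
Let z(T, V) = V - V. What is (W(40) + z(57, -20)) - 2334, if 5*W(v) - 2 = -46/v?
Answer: -233383/100 ≈ -2333.8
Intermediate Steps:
W(v) = ⅖ - 46/(5*v) (W(v) = ⅖ + (-46/v)/5 = ⅖ - 46/(5*v))
z(T, V) = 0
(W(40) + z(57, -20)) - 2334 = ((⅖)*(-23 + 40)/40 + 0) - 2334 = ((⅖)*(1/40)*17 + 0) - 2334 = (17/100 + 0) - 2334 = 17/100 - 2334 = -233383/100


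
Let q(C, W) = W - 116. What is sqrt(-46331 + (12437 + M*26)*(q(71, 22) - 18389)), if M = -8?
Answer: I*sqrt(226074938) ≈ 15036.0*I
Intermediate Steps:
q(C, W) = -116 + W
sqrt(-46331 + (12437 + M*26)*(q(71, 22) - 18389)) = sqrt(-46331 + (12437 - 8*26)*((-116 + 22) - 18389)) = sqrt(-46331 + (12437 - 208)*(-94 - 18389)) = sqrt(-46331 + 12229*(-18483)) = sqrt(-46331 - 226028607) = sqrt(-226074938) = I*sqrt(226074938)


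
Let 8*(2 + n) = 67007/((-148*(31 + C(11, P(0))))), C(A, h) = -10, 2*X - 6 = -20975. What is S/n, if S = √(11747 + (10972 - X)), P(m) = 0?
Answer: -336*√132814/3155 ≈ -38.812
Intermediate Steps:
X = -20969/2 (X = 3 + (½)*(-20975) = 3 - 20975/2 = -20969/2 ≈ -10485.)
S = √132814/2 (S = √(11747 + (10972 - 1*(-20969/2))) = √(11747 + (10972 + 20969/2)) = √(11747 + 42913/2) = √(66407/2) = √132814/2 ≈ 182.22)
n = -3155/672 (n = -2 + (67007/((-148*(31 - 10))))/8 = -2 + (67007/((-148*21)))/8 = -2 + (67007/(-3108))/8 = -2 + (67007*(-1/3108))/8 = -2 + (⅛)*(-1811/84) = -2 - 1811/672 = -3155/672 ≈ -4.6949)
S/n = (√132814/2)/(-3155/672) = (√132814/2)*(-672/3155) = -336*√132814/3155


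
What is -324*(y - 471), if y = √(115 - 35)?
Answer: 152604 - 1296*√5 ≈ 1.4971e+5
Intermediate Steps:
y = 4*√5 (y = √80 = 4*√5 ≈ 8.9443)
-324*(y - 471) = -324*(4*√5 - 471) = -324*(-471 + 4*√5) = 152604 - 1296*√5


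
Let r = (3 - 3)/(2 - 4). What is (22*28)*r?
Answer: 0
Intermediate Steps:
r = 0 (r = 0/(-2) = 0*(-1/2) = 0)
(22*28)*r = (22*28)*0 = 616*0 = 0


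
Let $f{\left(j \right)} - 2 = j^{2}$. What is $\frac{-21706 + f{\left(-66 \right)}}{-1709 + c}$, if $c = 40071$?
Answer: $- \frac{8674}{19181} \approx -0.45222$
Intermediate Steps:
$f{\left(j \right)} = 2 + j^{2}$
$\frac{-21706 + f{\left(-66 \right)}}{-1709 + c} = \frac{-21706 + \left(2 + \left(-66\right)^{2}\right)}{-1709 + 40071} = \frac{-21706 + \left(2 + 4356\right)}{38362} = \left(-21706 + 4358\right) \frac{1}{38362} = \left(-17348\right) \frac{1}{38362} = - \frac{8674}{19181}$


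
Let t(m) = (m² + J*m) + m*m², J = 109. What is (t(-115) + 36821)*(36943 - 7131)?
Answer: -44222047568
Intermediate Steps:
t(m) = m² + m³ + 109*m (t(m) = (m² + 109*m) + m*m² = (m² + 109*m) + m³ = m² + m³ + 109*m)
(t(-115) + 36821)*(36943 - 7131) = (-115*(109 - 115 + (-115)²) + 36821)*(36943 - 7131) = (-115*(109 - 115 + 13225) + 36821)*29812 = (-115*13219 + 36821)*29812 = (-1520185 + 36821)*29812 = -1483364*29812 = -44222047568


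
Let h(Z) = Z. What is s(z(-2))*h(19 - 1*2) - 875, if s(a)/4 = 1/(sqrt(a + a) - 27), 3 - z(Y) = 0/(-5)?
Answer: -211487/241 - 68*sqrt(6)/723 ≈ -877.77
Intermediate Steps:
z(Y) = 3 (z(Y) = 3 - 0/(-5) = 3 - 0*(-1)/5 = 3 - 1*0 = 3 + 0 = 3)
s(a) = 4/(-27 + sqrt(2)*sqrt(a)) (s(a) = 4/(sqrt(a + a) - 27) = 4/(sqrt(2*a) - 27) = 4/(sqrt(2)*sqrt(a) - 27) = 4/(-27 + sqrt(2)*sqrt(a)))
s(z(-2))*h(19 - 1*2) - 875 = (4/(-27 + sqrt(2)*sqrt(3)))*(19 - 1*2) - 875 = (4/(-27 + sqrt(6)))*(19 - 2) - 875 = (4/(-27 + sqrt(6)))*17 - 875 = 68/(-27 + sqrt(6)) - 875 = -875 + 68/(-27 + sqrt(6))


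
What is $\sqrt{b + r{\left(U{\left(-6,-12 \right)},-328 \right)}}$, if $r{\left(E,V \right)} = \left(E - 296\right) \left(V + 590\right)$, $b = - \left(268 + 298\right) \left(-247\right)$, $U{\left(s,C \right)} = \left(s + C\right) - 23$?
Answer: $2 \sqrt{12877} \approx 226.95$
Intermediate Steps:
$U{\left(s,C \right)} = -23 + C + s$ ($U{\left(s,C \right)} = \left(C + s\right) - 23 = -23 + C + s$)
$b = 139802$ ($b = - 566 \left(-247\right) = \left(-1\right) \left(-139802\right) = 139802$)
$r{\left(E,V \right)} = \left(-296 + E\right) \left(590 + V\right)$
$\sqrt{b + r{\left(U{\left(-6,-12 \right)},-328 \right)}} = \sqrt{139802 + \left(-174640 - -97088 + 590 \left(-23 - 12 - 6\right) + \left(-23 - 12 - 6\right) \left(-328\right)\right)} = \sqrt{139802 + \left(-174640 + 97088 + 590 \left(-41\right) - -13448\right)} = \sqrt{139802 + \left(-174640 + 97088 - 24190 + 13448\right)} = \sqrt{139802 - 88294} = \sqrt{51508} = 2 \sqrt{12877}$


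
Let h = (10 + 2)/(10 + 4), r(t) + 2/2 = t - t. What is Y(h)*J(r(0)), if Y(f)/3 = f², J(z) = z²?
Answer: 108/49 ≈ 2.2041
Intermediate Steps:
r(t) = -1 (r(t) = -1 + (t - t) = -1 + 0 = -1)
h = 6/7 (h = 12/14 = 12*(1/14) = 6/7 ≈ 0.85714)
Y(f) = 3*f²
Y(h)*J(r(0)) = (3*(6/7)²)*(-1)² = (3*(36/49))*1 = (108/49)*1 = 108/49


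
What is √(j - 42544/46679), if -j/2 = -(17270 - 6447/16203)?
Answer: 3*√243921341220887273394/252113279 ≈ 185.84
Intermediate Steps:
j = 186546242/5401 (j = -(-2)*(17270 - 6447/16203) = -(-2)*(17270 - 1*2149/5401) = -(-2)*(17270 - 2149/5401) = -(-2)*93273121/5401 = -2*(-93273121/5401) = 186546242/5401 ≈ 34539.)
√(j - 42544/46679) = √(186546242/5401 - 42544/46679) = √(8707562250174/252113279) = 3*√243921341220887273394/252113279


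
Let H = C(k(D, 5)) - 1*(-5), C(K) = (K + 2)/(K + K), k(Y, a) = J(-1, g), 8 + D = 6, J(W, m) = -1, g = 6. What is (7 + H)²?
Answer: 529/4 ≈ 132.25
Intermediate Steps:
D = -2 (D = -8 + 6 = -2)
k(Y, a) = -1
C(K) = (2 + K)/(2*K) (C(K) = (2 + K)/((2*K)) = (2 + K)*(1/(2*K)) = (2 + K)/(2*K))
H = 9/2 (H = (½)*(2 - 1)/(-1) - 1*(-5) = (½)*(-1)*1 + 5 = -½ + 5 = 9/2 ≈ 4.5000)
(7 + H)² = (7 + 9/2)² = (23/2)² = 529/4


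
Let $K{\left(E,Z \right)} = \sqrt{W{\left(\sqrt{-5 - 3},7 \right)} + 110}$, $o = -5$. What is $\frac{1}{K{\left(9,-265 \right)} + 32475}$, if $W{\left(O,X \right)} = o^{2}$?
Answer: $\frac{2165}{70308366} - \frac{\sqrt{15}}{351541830} \approx 3.0782 \cdot 10^{-5}$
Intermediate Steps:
$W{\left(O,X \right)} = 25$ ($W{\left(O,X \right)} = \left(-5\right)^{2} = 25$)
$K{\left(E,Z \right)} = 3 \sqrt{15}$ ($K{\left(E,Z \right)} = \sqrt{25 + 110} = \sqrt{135} = 3 \sqrt{15}$)
$\frac{1}{K{\left(9,-265 \right)} + 32475} = \frac{1}{3 \sqrt{15} + 32475} = \frac{1}{32475 + 3 \sqrt{15}}$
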